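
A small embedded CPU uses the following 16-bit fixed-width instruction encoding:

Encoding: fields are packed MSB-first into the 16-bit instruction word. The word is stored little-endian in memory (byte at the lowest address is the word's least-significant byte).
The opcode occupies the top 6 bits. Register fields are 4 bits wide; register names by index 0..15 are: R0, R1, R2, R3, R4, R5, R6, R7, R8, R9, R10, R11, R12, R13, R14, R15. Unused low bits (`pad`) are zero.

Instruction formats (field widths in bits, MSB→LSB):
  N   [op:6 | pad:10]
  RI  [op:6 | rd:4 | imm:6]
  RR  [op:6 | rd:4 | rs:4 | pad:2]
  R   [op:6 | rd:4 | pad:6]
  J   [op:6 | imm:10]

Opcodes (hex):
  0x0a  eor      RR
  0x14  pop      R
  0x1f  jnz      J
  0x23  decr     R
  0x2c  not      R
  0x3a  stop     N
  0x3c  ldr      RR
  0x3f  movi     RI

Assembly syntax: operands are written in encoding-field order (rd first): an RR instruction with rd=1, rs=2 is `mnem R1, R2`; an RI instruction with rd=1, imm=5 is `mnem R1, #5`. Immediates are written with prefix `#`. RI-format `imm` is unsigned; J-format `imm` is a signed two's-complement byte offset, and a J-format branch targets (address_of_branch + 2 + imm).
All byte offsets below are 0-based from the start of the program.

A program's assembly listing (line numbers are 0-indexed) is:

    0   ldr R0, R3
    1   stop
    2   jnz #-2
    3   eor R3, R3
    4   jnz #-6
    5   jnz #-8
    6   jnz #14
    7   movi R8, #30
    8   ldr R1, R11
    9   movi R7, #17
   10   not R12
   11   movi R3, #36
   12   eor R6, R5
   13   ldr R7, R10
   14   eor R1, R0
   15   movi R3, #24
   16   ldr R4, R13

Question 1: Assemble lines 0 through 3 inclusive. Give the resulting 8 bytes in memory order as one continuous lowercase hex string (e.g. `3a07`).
0cf000e8fe7fcc28

line 0 (ldr): pack op=0x3c:6|rd=0:4|rs=3:4|pad=0:2 = 0xf00c; little→ 0c f0
line 1 (stop): pack op=0x3a:6|pad=0:10 = 0xe800; little→ 00 e8
line 2 (jnz): pack op=0x1f:6|imm=-2:10 = 0x7ffe; little→ fe 7f
line 3 (eor): pack op=0xa:6|rd=3:4|rs=3:4|pad=0:2 = 0x28cc; little→ cc 28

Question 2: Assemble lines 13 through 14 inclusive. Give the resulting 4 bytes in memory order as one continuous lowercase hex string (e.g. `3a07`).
13. ldr fields op=0x3c:6|rd=7:4|rs=10:4|pad=0:2 → word f1e8h → e8 f1
14. eor fields op=0xa:6|rd=1:4|rs=0:4|pad=0:2 → word 2840h → 40 28

e8f14028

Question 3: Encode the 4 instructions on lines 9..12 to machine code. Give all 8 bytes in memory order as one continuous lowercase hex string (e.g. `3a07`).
9. movi fields op=0x3f:6|rd=7:4|imm=17:6 → word fdd1h → d1 fd
10. not fields op=0x2c:6|rd=12:4|pad=0:6 → word b300h → 00 b3
11. movi fields op=0x3f:6|rd=3:4|imm=36:6 → word fce4h → e4 fc
12. eor fields op=0xa:6|rd=6:4|rs=5:4|pad=0:2 → word 2994h → 94 29

d1fd00b3e4fc9429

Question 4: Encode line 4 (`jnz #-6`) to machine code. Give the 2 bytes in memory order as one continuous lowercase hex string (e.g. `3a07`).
fa7f

4. jnz fields op=0x1f:6|imm=-6:10 → word 7ffah → fa 7f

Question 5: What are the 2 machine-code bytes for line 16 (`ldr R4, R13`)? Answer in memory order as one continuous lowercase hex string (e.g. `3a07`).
16. ldr fields op=0x3c:6|rd=4:4|rs=13:4|pad=0:2 → word f134h → 34 f1

34f1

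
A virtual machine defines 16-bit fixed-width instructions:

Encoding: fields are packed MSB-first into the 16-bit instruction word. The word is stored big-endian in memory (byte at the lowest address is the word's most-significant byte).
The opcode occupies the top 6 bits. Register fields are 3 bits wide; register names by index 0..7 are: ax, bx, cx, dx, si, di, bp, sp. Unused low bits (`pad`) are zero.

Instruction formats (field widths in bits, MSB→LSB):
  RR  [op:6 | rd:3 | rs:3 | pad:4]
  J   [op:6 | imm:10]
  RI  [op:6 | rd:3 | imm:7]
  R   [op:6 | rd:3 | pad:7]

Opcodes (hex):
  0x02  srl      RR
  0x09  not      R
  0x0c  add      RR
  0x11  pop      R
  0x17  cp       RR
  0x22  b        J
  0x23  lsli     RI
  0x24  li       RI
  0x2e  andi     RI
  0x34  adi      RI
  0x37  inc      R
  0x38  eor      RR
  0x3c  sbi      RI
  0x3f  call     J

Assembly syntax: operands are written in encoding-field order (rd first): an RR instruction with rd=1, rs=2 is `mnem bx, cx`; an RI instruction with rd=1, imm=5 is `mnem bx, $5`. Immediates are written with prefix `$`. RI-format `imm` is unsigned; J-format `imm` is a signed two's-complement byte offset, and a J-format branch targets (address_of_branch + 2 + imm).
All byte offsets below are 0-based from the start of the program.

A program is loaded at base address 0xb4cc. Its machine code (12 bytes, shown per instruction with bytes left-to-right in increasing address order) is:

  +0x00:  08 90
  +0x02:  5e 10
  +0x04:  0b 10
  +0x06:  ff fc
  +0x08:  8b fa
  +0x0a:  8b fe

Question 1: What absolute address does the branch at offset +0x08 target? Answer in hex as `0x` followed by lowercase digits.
0xb4d0

@+08  big-endian(8b fa) = 0x8bfa
  top 6b → 0x22 → b [J]
  imm: (w>>0)&0x3ff=0x3fa (s10→-6) → $-6
  target = base 0xb4cc + off 0x08 + 2 + imm -6 = 0xb4d0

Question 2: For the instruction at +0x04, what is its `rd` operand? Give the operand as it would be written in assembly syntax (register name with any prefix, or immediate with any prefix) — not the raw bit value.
bp

off 0x04: read 0b 10 as big → 0x0b10
  top 6b → 0x2 → srl [RR]
  [9:7] rd=6 = bp
  [6:4] rs=1 = bx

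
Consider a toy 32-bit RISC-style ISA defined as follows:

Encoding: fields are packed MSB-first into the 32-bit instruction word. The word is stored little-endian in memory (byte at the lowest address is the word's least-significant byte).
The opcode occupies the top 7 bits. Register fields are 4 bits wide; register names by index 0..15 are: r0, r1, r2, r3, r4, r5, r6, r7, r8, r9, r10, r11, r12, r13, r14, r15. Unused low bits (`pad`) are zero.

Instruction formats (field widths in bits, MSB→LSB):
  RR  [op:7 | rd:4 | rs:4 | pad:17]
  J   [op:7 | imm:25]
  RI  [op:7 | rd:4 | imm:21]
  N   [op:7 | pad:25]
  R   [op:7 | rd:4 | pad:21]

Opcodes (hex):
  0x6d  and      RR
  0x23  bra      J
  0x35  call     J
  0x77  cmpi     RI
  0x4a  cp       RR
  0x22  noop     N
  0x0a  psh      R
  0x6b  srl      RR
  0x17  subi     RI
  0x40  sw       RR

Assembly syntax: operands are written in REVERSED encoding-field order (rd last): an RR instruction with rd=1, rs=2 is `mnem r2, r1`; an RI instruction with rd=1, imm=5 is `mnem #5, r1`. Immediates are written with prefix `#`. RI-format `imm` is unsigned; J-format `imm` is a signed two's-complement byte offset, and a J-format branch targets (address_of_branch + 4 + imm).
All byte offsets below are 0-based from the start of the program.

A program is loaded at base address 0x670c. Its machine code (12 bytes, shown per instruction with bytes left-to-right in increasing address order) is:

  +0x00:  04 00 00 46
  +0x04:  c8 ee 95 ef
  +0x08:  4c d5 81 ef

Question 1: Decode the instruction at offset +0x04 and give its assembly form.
off 0x04: read c8 ee 95 ef as little → 0xef95eec8
  opcode bits[31:25]=0x77: cmpi/RI
  [24:21] rd=12 = r12
  [20:0] imm=1437384 = #1437384

cmpi #1437384, r12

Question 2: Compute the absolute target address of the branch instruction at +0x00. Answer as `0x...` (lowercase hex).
0x6714

@+00  little-endian(04 00 00 46) = 0x46000004
  opcode bits[31:25]=0x23: bra/J
  [24:0] imm=4 = #4
  target = base 0x670c + off 0x00 + 4 + imm 4 = 0x6714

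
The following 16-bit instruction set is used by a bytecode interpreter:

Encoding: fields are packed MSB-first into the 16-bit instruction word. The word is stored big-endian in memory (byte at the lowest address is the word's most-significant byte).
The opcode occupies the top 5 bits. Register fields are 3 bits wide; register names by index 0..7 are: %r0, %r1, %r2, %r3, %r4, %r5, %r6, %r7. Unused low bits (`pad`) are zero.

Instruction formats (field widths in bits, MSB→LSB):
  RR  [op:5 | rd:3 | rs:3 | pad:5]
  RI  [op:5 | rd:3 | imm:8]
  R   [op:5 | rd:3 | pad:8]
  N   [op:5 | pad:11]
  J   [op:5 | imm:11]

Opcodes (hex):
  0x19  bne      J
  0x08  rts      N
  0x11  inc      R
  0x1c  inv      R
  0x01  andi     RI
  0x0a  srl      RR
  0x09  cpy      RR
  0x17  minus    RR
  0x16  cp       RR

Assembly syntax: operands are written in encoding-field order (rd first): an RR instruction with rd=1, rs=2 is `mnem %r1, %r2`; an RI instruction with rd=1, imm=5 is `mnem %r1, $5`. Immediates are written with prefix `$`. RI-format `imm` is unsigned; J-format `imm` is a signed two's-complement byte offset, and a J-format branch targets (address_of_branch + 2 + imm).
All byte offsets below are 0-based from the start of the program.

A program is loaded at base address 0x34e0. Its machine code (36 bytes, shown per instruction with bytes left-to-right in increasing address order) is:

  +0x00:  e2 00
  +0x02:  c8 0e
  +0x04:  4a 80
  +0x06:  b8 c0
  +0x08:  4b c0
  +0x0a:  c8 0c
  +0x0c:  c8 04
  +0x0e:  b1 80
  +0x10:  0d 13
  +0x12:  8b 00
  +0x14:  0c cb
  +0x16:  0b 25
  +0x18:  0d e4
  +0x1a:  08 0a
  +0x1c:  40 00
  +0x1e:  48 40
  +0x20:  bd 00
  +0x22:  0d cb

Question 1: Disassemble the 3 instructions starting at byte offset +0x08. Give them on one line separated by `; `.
cpy %r3, %r6; bne $12; bne $4

+0x08: 4b c0 ⇒ word 0x4bc0 (big)
  opcode bits[15:11]=0x9: cpy/RR
  [10:8] rd=3 = %r3
  [7:5] rs=6 = %r6
+0x0a: c8 0c ⇒ word 0xc80c (big)
  opcode bits[15:11]=0x19: bne/J
  [10:0] imm=12 = $12
+0x0c: c8 04 ⇒ word 0xc804 (big)
  opcode bits[15:11]=0x19: bne/J
  [10:0] imm=4 = $4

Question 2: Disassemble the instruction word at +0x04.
[04] 4a 80 → 0x4a80
  op=0x4a80>>11=0x9 ⇒ cpy (RR)
  [10:8] rd=2 = %r2
  [7:5] rs=4 = %r4

cpy %r2, %r4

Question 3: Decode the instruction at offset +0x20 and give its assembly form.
@+20  big-endian(bd 00) = 0xbd00
  op=0xbd00>>11=0x17 ⇒ minus (RR)
  rd: (w>>8)&0x7=0x5 → %r5
  rs: (w>>5)&0x7=0x0 → %r0

minus %r5, %r0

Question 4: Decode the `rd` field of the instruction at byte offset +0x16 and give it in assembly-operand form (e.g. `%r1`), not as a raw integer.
@+16  big-endian(0b 25) = 0x0b25
  op=0x0b25>>11=0x1 ⇒ andi (RI)
  rd@[10:8]=0x3 ⇒ %r3
  imm@[7:0]=0x25 ⇒ $37

%r3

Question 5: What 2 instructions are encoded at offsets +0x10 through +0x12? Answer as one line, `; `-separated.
andi %r5, $19; inc %r3

off 0x10: read 0d 13 as big → 0x0d13
  opcode bits[15:11]=0x1: andi/RI
  rd@[10:8]=0x5 ⇒ %r5
  imm@[7:0]=0x13 ⇒ $19
off 0x12: read 8b 00 as big → 0x8b00
  opcode bits[15:11]=0x11: inc/R
  rd@[10:8]=0x3 ⇒ %r3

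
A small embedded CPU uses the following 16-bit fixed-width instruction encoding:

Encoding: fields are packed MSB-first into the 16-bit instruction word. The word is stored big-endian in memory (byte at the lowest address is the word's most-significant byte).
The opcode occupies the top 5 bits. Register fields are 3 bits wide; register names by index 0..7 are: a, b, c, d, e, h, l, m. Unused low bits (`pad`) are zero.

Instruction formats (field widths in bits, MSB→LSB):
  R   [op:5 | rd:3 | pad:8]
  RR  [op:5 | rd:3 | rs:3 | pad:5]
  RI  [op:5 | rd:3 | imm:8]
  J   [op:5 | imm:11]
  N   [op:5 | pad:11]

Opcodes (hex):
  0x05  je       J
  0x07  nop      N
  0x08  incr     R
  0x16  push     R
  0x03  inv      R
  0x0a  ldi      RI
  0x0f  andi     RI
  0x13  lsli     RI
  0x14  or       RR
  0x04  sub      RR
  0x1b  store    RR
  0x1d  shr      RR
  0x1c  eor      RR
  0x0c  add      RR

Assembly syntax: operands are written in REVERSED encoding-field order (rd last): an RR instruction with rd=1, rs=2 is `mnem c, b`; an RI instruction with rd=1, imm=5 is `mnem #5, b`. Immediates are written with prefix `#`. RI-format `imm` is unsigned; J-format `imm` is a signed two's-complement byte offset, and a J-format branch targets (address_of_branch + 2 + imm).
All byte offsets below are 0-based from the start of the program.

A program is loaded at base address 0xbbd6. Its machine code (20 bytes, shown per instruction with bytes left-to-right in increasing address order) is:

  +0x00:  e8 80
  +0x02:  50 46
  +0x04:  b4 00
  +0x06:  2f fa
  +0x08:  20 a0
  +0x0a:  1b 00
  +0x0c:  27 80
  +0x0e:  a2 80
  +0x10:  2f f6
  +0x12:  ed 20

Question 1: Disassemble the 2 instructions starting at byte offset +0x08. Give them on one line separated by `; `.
off 0x08: read 20 a0 as big → 0x20a0
  opcode bits[15:11]=0x4: sub/RR
  [10:8] rd=0 = a
  [7:5] rs=5 = h
off 0x0a: read 1b 00 as big → 0x1b00
  opcode bits[15:11]=0x3: inv/R
  [10:8] rd=3 = d

sub h, a; inv d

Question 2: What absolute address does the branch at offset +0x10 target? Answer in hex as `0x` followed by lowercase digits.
0xbbde

off 0x10: read 2f f6 as big → 0x2ff6
  opcode bits[15:11]=0x5: je/J
  imm: (w>>0)&0x7ff=0x7f6 (s11→-10) → #-10
  target = base 0xbbd6 + off 0x10 + 2 + imm -10 = 0xbbde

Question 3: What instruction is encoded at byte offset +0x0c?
off 0x0c: read 27 80 as big → 0x2780
  op=0x2780>>11=0x4 ⇒ sub (RR)
  rd@[10:8]=0x7 ⇒ m
  rs@[7:5]=0x4 ⇒ e

sub e, m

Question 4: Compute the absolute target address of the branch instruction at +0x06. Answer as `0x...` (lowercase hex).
+0x06: 2f fa ⇒ word 0x2ffa (big)
  top 5b → 0x5 → je [J]
  [10:0] imm=2042 (s11→-6) = #-6
  target = base 0xbbd6 + off 0x06 + 2 + imm -6 = 0xbbd8

0xbbd8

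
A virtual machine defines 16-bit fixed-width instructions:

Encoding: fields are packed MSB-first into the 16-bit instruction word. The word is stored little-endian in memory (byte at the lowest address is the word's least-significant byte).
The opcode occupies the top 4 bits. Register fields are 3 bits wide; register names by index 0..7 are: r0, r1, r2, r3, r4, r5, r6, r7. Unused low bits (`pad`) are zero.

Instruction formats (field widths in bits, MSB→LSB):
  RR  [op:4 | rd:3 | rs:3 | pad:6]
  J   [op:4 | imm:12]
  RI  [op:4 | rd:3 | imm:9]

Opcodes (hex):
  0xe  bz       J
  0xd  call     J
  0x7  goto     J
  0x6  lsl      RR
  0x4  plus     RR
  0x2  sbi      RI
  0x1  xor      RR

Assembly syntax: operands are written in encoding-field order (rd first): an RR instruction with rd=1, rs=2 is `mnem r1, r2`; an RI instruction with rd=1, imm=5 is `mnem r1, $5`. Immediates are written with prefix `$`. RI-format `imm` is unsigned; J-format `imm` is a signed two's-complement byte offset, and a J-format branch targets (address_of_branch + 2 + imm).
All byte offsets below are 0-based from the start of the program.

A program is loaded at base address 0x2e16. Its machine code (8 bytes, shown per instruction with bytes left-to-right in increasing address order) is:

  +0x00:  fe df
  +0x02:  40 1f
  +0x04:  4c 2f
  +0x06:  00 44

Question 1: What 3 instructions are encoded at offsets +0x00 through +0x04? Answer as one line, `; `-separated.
call $-2; xor r7, r5; sbi r7, $332

+0x00: fe df ⇒ word 0xdffe (little)
  op=0xdffe>>12=0xd ⇒ call (J)
  imm: (w>>0)&0xfff=0xffe (s12→-2) → $-2
+0x02: 40 1f ⇒ word 0x1f40 (little)
  op=0x1f40>>12=0x1 ⇒ xor (RR)
  rd: (w>>9)&0x7=0x7 → r7
  rs: (w>>6)&0x7=0x5 → r5
+0x04: 4c 2f ⇒ word 0x2f4c (little)
  op=0x2f4c>>12=0x2 ⇒ sbi (RI)
  rd: (w>>9)&0x7=0x7 → r7
  imm: (w>>0)&0x1ff=0x14c → $332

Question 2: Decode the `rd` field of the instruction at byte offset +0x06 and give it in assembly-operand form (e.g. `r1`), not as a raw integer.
r2

off 0x06: read 00 44 as little → 0x4400
  op=0x4400>>12=0x4 ⇒ plus (RR)
  rd: (w>>9)&0x7=0x2 → r2
  rs: (w>>6)&0x7=0x0 → r0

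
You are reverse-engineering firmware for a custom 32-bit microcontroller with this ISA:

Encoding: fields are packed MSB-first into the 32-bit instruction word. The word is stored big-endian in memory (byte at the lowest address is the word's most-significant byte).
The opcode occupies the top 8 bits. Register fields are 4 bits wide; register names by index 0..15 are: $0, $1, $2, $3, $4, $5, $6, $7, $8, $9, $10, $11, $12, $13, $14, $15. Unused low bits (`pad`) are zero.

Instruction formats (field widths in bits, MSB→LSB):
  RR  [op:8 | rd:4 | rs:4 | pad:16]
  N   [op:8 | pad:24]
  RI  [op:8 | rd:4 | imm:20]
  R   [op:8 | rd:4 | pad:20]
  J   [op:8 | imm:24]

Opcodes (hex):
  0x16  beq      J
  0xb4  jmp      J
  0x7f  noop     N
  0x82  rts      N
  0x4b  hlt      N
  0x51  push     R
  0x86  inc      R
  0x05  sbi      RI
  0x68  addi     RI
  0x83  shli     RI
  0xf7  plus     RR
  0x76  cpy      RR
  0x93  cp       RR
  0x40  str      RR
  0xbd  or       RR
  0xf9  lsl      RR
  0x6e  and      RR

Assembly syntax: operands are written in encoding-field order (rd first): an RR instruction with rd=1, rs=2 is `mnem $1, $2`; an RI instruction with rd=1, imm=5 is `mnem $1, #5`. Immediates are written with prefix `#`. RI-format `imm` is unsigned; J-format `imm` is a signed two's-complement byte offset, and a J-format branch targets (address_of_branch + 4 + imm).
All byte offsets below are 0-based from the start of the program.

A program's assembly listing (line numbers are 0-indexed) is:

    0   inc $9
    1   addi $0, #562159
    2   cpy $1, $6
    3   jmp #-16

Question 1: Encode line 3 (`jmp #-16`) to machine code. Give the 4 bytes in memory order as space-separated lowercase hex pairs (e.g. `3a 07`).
b4 ff ff f0

3. jmp fields op=0xb4:8|imm=-16:24 → word b4fffff0h → b4 ff ff f0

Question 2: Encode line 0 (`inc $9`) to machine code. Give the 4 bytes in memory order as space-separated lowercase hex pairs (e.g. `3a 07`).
86 90 00 00

0. inc fields op=0x86:8|rd=9:4|pad=0:20 → word 86900000h → 86 90 00 00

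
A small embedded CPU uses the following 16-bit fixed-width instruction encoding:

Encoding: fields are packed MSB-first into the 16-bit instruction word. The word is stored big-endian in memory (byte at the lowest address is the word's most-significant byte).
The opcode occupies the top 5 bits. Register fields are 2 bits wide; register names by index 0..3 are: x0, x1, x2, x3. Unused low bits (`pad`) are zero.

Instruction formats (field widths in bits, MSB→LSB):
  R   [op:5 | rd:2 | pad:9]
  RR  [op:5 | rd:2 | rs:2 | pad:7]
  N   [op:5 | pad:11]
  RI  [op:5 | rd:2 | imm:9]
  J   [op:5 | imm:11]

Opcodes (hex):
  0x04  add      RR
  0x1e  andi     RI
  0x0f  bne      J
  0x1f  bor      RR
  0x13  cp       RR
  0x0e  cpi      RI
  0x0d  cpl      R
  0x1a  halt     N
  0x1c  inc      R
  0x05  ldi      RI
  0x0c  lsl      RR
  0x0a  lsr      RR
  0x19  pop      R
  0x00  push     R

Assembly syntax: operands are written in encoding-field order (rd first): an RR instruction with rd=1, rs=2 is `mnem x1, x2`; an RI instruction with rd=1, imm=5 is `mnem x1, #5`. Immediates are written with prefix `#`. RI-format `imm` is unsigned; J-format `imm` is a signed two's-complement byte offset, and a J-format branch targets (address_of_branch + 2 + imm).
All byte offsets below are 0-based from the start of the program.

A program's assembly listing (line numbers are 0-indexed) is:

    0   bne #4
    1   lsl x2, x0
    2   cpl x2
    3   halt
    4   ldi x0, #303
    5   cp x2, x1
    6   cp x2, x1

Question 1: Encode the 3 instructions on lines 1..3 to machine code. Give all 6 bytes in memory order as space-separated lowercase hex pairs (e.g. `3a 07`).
1. lsl fields op=0xc:5|rd=2:2|rs=0:2|pad=0:7 → word 6400h → 64 00
2. cpl fields op=0xd:5|rd=2:2|pad=0:9 → word 6c00h → 6c 00
3. halt fields op=0x1a:5|pad=0:11 → word d000h → d0 00

64 00 6c 00 d0 00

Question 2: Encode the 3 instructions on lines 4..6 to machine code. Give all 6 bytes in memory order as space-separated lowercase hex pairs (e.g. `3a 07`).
L4: ldi op=0x5:5|rd=0:2|imm=303:9 ⇒ 0x292f ⇒ big 29 2f
L5: cp op=0x13:5|rd=2:2|rs=1:2|pad=0:7 ⇒ 0x9c80 ⇒ big 9c 80
L6: cp op=0x13:5|rd=2:2|rs=1:2|pad=0:7 ⇒ 0x9c80 ⇒ big 9c 80

29 2f 9c 80 9c 80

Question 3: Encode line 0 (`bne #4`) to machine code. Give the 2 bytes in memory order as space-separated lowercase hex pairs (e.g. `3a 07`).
78 04

line 0 (bne): pack op=0xf:5|imm=4:11 = 0x7804; big→ 78 04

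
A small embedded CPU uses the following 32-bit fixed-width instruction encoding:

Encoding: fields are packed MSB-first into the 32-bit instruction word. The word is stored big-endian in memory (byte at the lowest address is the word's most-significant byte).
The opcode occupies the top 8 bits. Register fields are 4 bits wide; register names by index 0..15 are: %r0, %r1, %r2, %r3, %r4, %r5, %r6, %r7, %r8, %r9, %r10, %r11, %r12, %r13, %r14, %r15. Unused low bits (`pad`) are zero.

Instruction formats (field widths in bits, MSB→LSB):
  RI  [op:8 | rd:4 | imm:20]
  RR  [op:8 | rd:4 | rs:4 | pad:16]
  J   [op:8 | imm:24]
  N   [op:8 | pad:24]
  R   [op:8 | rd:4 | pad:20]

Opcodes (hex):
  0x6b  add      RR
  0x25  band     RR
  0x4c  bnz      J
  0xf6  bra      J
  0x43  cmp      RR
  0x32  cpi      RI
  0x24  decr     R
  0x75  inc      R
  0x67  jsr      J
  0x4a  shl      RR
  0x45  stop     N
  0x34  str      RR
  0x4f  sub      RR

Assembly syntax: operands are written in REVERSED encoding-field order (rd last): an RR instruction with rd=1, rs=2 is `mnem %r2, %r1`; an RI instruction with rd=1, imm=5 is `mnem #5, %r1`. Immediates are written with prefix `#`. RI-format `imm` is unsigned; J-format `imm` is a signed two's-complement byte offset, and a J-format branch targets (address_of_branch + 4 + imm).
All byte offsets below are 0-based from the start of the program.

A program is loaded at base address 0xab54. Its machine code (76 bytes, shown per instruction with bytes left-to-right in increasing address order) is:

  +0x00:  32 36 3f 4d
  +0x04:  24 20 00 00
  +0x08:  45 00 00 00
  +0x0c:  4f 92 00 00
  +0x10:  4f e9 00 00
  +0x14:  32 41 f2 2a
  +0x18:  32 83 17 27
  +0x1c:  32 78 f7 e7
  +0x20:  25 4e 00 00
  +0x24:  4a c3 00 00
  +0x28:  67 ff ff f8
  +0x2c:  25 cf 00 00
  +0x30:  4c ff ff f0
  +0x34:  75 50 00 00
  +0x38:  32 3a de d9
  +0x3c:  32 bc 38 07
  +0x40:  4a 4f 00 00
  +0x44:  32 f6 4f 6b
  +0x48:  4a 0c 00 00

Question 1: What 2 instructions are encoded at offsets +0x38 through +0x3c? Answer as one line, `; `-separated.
+0x38: 32 3a de d9 ⇒ word 0x323aded9 (big)
  top 8b → 0x32 → cpi [RI]
  rd@[23:20]=0x3 ⇒ %r3
  imm@[19:0]=0xaded9 ⇒ #712409
+0x3c: 32 bc 38 07 ⇒ word 0x32bc3807 (big)
  top 8b → 0x32 → cpi [RI]
  rd@[23:20]=0xb ⇒ %r11
  imm@[19:0]=0xc3807 ⇒ #800775

cpi #712409, %r3; cpi #800775, %r11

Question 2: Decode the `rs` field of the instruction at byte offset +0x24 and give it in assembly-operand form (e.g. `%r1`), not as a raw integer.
@+24  big-endian(4a c3 00 00) = 0x4ac30000
  op=0x4ac30000>>24=0x4a ⇒ shl (RR)
  rd@[23:20]=0xc ⇒ %r12
  rs@[19:16]=0x3 ⇒ %r3

%r3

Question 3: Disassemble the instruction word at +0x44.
[44] 32 f6 4f 6b → 0x32f64f6b
  top 8b → 0x32 → cpi [RI]
  rd@[23:20]=0xf ⇒ %r15
  imm@[19:0]=0x64f6b ⇒ #413547

cpi #413547, %r15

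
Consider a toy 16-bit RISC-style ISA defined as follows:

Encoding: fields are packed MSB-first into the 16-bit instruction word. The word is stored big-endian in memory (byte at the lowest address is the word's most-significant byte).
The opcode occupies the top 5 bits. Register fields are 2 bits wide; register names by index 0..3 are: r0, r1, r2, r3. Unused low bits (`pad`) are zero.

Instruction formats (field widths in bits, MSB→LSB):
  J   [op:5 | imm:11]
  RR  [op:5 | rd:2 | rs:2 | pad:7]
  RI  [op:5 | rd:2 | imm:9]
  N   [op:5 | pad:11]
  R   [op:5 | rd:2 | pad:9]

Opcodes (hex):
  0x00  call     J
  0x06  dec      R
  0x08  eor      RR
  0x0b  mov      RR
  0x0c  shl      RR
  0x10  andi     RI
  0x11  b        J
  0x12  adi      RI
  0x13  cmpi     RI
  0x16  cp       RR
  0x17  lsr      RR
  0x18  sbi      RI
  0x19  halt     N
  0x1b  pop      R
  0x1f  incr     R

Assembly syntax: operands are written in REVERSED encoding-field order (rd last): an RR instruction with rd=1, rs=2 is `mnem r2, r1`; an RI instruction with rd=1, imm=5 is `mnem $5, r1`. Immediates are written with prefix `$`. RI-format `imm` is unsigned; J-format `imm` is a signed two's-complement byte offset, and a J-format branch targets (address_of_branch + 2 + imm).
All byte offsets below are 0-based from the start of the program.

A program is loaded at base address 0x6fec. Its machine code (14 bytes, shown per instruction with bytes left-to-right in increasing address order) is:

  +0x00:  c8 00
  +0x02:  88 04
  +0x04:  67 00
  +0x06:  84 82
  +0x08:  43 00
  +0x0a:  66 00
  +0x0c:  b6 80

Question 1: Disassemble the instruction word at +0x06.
andi $130, r2

@+06  big-endian(84 82) = 0x8482
  op=0x8482>>11=0x10 ⇒ andi (RI)
  rd@[10:9]=0x2 ⇒ r2
  imm@[8:0]=0x82 ⇒ $130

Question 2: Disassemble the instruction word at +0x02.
[02] 88 04 → 0x8804
  op=0x8804>>11=0x11 ⇒ b (J)
  imm: (w>>0)&0x7ff=0x4 → $4

b $4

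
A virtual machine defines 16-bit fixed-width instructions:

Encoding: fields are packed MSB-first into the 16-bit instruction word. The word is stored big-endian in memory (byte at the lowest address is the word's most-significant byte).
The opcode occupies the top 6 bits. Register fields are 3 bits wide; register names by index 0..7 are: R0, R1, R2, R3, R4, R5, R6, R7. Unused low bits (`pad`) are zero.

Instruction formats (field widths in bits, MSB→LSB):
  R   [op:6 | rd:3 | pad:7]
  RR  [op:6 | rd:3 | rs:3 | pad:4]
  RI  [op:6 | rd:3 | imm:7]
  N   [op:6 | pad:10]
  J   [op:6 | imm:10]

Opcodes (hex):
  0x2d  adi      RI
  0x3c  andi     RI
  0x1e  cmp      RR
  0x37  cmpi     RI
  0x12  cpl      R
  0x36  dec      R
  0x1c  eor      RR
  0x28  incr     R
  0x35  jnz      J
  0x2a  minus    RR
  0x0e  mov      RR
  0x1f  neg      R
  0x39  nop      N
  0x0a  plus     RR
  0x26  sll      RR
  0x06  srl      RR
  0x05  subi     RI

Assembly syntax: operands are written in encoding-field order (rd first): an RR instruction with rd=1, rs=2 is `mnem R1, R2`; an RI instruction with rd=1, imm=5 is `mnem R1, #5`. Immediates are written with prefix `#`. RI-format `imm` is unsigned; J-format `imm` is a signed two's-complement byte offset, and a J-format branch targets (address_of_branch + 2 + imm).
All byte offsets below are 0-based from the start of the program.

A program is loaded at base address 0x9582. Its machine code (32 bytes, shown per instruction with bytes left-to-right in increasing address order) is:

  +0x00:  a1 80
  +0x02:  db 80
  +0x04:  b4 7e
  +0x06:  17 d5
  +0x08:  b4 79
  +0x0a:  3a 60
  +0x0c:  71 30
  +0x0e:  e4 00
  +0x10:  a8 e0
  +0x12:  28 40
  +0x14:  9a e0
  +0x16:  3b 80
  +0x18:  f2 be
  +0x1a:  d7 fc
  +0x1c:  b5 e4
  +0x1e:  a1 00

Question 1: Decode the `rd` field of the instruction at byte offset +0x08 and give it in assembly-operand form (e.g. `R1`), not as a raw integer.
R0

[08] b4 79 → 0xb479
  opcode bits[15:10]=0x2d: adi/RI
  [9:7] rd=0 = R0
  [6:0] imm=121 = #121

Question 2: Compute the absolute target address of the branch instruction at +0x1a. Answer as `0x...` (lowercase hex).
0x959a

@+1a  big-endian(d7 fc) = 0xd7fc
  top 6b → 0x35 → jnz [J]
  imm: (w>>0)&0x3ff=0x3fc (s10→-4) → #-4
  target = base 0x9582 + off 0x1a + 2 + imm -4 = 0x959a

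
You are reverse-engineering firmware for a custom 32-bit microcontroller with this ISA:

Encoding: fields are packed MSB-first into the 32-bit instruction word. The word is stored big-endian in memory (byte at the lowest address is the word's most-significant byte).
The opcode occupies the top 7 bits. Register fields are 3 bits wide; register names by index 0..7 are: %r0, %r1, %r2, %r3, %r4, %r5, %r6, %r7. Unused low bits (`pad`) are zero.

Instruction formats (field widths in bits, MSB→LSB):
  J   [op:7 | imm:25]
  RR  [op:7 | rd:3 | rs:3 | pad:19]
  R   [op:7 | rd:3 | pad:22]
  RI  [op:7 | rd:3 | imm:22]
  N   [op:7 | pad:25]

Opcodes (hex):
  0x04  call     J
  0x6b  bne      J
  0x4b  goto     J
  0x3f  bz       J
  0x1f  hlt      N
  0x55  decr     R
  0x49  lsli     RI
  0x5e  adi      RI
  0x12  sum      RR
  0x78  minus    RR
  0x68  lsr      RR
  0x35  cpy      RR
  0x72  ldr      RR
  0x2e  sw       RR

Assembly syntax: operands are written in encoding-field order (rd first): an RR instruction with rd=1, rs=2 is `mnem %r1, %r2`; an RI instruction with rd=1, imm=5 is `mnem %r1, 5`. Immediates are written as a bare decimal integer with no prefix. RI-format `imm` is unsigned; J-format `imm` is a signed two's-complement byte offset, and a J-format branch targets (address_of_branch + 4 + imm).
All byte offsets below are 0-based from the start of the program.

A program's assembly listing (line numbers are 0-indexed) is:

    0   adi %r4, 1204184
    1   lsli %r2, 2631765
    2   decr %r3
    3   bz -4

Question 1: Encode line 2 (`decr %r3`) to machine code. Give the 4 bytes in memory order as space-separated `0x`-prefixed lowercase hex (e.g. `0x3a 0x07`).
0xaa 0xc0 0x00 0x00

L2: decr op=0x55:7|rd=3:3|pad=0:22 ⇒ 0xaac00000 ⇒ big aa c0 00 00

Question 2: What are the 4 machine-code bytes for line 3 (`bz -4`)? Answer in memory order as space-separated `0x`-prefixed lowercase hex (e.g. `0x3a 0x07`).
0x7f 0xff 0xff 0xfc

3. bz fields op=0x3f:7|imm=-4:25 → word 7ffffffch → 7f ff ff fc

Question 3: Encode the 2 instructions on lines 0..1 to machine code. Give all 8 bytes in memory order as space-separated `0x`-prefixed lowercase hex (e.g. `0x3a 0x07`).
0xbd 0x12 0x5f 0xd8 0x92 0xa8 0x28 0x55

line 0 (adi): pack op=0x5e:7|rd=4:3|imm=1204184:22 = 0xbd125fd8; big→ bd 12 5f d8
line 1 (lsli): pack op=0x49:7|rd=2:3|imm=2631765:22 = 0x92a82855; big→ 92 a8 28 55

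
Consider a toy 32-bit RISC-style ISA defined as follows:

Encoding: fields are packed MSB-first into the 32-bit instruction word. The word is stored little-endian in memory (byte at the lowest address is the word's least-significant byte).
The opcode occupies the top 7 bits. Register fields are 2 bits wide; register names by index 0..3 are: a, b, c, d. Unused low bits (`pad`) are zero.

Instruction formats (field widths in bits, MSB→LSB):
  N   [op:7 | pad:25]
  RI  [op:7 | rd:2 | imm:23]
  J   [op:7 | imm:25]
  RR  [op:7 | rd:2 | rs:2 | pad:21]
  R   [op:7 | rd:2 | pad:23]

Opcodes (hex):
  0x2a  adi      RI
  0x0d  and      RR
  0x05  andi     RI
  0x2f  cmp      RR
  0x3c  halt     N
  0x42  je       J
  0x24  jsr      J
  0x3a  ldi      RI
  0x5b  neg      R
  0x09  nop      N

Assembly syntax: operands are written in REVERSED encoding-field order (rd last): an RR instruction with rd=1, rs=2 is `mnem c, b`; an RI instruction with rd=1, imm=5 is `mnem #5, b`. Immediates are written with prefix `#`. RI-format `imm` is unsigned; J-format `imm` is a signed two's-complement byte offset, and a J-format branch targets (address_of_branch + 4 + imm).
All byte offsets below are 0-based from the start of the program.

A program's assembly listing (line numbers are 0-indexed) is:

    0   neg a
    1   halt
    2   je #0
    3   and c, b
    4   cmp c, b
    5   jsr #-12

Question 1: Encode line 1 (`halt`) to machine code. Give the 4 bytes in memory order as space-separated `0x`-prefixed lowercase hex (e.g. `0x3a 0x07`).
L1: halt op=0x3c:7|pad=0:25 ⇒ 0x78000000 ⇒ little 00 00 00 78

0x00 0x00 0x00 0x78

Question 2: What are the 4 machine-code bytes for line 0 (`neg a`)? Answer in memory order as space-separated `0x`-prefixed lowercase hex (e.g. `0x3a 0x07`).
0x00 0x00 0x00 0xb6

L0: neg op=0x5b:7|rd=0:2|pad=0:23 ⇒ 0xb6000000 ⇒ little 00 00 00 b6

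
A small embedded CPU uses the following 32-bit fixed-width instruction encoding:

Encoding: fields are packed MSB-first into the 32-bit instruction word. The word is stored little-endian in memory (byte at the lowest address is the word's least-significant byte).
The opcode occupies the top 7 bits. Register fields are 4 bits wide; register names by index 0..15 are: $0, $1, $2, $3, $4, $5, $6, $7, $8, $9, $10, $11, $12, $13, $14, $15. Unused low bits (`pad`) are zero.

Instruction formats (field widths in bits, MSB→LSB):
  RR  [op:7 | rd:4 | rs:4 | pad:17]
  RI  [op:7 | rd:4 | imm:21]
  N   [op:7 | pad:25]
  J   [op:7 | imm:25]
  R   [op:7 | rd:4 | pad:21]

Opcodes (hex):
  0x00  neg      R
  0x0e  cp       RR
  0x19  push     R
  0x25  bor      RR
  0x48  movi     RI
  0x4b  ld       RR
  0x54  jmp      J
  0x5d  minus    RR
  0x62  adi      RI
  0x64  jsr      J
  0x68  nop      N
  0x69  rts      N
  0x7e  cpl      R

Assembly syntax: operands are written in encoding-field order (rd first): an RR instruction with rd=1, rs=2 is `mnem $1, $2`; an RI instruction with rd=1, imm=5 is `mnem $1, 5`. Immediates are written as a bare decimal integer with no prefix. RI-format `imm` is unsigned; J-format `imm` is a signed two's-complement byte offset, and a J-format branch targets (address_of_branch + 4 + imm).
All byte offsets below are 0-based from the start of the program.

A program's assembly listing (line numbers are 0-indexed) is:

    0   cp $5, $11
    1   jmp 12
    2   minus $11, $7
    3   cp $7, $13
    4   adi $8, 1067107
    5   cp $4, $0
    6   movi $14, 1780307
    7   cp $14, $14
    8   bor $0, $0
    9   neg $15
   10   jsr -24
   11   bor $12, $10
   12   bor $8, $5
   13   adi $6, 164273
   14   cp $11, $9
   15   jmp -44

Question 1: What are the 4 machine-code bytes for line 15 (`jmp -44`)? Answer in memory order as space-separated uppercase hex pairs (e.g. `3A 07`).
line 15 (jmp): pack op=0x54:7|imm=-44:25 = 0xa9ffffd4; little→ d4 ff ff a9

D4 FF FF A9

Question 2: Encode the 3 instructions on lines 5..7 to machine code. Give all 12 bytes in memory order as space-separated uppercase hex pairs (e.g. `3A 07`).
00 00 80 1C 53 2A DB 91 00 00 DC 1D

L5: cp op=0xe:7|rd=4:4|rs=0:4|pad=0:17 ⇒ 0x1c800000 ⇒ little 00 00 80 1c
L6: movi op=0x48:7|rd=14:4|imm=1780307:21 ⇒ 0x91db2a53 ⇒ little 53 2a db 91
L7: cp op=0xe:7|rd=14:4|rs=14:4|pad=0:17 ⇒ 0x1ddc0000 ⇒ little 00 00 dc 1d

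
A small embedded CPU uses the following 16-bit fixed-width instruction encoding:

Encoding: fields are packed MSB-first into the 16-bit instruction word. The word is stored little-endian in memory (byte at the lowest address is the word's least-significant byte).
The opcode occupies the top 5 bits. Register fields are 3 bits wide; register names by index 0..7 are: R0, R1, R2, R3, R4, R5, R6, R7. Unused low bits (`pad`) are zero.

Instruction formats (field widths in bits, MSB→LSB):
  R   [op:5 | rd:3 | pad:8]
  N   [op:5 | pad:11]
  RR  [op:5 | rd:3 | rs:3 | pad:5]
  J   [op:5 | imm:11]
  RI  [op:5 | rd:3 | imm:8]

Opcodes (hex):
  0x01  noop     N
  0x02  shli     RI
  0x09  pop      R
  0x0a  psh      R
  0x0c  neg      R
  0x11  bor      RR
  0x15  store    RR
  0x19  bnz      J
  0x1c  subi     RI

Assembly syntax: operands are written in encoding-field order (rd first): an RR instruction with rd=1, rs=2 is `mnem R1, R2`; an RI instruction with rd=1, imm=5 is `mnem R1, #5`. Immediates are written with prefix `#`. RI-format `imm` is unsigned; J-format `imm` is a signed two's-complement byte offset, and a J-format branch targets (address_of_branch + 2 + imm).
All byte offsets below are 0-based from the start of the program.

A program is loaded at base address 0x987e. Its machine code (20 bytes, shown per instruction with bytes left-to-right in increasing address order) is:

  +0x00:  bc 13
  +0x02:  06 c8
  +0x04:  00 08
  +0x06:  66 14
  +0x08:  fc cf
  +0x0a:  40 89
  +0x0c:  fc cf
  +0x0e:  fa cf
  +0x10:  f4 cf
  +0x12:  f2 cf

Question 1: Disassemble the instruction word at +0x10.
bnz #-12

off 0x10: read f4 cf as little → 0xcff4
  opcode bits[15:11]=0x19: bnz/J
  [10:0] imm=2036 (s11→-12) = #-12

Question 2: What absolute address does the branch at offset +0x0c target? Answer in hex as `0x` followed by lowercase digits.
0x9888

off 0x0c: read fc cf as little → 0xcffc
  top 5b → 0x19 → bnz [J]
  imm@[10:0]=0x7fc (s11→-4) ⇒ #-4
  target = base 0x987e + off 0x0c + 2 + imm -4 = 0x9888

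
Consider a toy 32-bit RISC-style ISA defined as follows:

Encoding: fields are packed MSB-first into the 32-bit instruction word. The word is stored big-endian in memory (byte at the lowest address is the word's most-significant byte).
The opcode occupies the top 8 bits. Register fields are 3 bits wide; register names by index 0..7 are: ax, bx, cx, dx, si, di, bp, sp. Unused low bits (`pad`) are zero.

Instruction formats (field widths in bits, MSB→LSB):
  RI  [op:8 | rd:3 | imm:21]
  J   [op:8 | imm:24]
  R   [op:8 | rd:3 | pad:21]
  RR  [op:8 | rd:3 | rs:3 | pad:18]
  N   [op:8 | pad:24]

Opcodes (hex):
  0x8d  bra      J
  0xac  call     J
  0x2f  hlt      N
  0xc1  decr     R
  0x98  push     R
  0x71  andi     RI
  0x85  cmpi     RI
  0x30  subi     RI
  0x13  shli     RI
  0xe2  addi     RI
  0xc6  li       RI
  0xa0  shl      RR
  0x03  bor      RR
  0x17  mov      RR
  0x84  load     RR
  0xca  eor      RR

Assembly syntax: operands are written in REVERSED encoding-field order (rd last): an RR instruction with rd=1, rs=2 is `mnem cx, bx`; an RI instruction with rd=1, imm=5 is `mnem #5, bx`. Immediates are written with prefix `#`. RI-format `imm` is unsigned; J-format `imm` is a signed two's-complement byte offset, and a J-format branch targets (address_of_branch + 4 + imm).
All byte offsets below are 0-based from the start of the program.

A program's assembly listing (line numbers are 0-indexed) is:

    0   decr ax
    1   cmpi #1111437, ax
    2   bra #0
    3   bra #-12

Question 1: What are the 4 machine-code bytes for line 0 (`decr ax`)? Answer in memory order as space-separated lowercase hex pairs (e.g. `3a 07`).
c1 00 00 00

line 0 (decr): pack op=0xc1:8|rd=0:3|pad=0:21 = 0xc1000000; big→ c1 00 00 00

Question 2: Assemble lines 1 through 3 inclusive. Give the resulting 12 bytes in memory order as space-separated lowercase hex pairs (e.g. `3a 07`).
line 1 (cmpi): pack op=0x85:8|rd=0:3|imm=1111437:21 = 0x8510f58d; big→ 85 10 f5 8d
line 2 (bra): pack op=0x8d:8|imm=0:24 = 0x8d000000; big→ 8d 00 00 00
line 3 (bra): pack op=0x8d:8|imm=-12:24 = 0x8dfffff4; big→ 8d ff ff f4

85 10 f5 8d 8d 00 00 00 8d ff ff f4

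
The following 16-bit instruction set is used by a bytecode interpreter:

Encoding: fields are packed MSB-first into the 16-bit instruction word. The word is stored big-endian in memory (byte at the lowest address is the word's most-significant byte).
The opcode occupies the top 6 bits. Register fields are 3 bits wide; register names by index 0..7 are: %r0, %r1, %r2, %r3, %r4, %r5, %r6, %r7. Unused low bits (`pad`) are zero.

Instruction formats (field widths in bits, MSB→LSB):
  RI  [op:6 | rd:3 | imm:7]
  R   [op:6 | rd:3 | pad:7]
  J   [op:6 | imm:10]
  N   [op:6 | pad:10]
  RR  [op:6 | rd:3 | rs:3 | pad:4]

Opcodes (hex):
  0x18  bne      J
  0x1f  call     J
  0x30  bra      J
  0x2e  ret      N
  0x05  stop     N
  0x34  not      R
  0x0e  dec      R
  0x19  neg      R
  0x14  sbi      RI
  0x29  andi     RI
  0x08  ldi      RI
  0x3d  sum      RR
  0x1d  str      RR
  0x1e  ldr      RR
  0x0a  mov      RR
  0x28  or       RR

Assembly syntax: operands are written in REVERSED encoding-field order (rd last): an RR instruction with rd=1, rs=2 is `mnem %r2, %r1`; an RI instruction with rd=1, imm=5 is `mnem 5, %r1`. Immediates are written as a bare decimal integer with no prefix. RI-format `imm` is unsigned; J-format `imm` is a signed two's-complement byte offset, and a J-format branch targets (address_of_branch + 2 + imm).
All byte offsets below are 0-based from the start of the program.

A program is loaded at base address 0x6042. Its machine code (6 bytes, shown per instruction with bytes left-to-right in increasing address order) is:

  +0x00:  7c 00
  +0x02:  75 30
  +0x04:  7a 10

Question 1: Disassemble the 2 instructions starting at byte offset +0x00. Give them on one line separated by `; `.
[00] 7c 00 → 0x7c00
  opcode bits[15:10]=0x1f: call/J
  imm@[9:0]=0x0 ⇒ 0
[02] 75 30 → 0x7530
  opcode bits[15:10]=0x1d: str/RR
  rd@[9:7]=0x2 ⇒ %r2
  rs@[6:4]=0x3 ⇒ %r3

call 0; str %r3, %r2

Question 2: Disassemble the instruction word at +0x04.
ldr %r1, %r4

[04] 7a 10 → 0x7a10
  top 6b → 0x1e → ldr [RR]
  [9:7] rd=4 = %r4
  [6:4] rs=1 = %r1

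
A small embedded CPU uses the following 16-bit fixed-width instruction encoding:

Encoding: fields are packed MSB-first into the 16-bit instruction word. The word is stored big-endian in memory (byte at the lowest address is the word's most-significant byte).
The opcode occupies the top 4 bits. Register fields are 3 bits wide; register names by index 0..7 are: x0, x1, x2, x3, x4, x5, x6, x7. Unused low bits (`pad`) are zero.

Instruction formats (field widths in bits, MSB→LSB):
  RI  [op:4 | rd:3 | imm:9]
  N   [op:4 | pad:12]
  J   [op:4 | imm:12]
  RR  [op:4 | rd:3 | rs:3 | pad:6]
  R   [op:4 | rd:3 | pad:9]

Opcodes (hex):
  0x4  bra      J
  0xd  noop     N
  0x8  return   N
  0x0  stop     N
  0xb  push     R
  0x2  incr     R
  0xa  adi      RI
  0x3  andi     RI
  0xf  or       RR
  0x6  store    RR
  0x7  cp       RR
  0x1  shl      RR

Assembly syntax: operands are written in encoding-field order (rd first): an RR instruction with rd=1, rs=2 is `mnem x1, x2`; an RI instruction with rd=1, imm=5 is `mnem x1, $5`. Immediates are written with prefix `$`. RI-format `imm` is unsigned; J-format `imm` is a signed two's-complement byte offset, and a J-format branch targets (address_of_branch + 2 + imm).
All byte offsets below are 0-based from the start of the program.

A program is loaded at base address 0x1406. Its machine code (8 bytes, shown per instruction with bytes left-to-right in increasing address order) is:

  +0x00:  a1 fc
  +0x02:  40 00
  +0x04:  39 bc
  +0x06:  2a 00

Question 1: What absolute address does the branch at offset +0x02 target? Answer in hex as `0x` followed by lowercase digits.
off 0x02: read 40 00 as big → 0x4000
  op=0x4000>>12=0x4 ⇒ bra (J)
  [11:0] imm=0 = $0
  target = base 0x1406 + off 0x02 + 2 + imm 0 = 0x140a

0x140a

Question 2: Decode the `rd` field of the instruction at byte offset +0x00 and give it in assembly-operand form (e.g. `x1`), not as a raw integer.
[00] a1 fc → 0xa1fc
  top 4b → 0xa → adi [RI]
  [11:9] rd=0 = x0
  [8:0] imm=508 = $508

x0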